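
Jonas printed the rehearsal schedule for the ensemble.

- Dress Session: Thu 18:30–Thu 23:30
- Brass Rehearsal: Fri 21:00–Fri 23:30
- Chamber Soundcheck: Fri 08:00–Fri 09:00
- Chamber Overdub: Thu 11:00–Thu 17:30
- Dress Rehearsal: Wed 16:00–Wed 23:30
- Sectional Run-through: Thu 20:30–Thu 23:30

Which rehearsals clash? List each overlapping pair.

Dress Session & Sectional Run-through

Two intervals overlap when each starts before the other ends.
Sorted by start: Dress Rehearsal, Chamber Overdub, Dress Session, Sectional Run-through, Chamber Soundcheck, Brass Rehearsal.
Chamber Overdub starts after Dress Rehearsal ends — done with Dress Rehearsal.
Dress Session starts after Chamber Overdub ends — done with Chamber Overdub.
Sectional Run-through starts before Dress Session ends → Dress Session and Sectional Run-through overlap.
Chamber Soundcheck starts after Dress Session ends — done with Dress Session.
Chamber Soundcheck starts after Sectional Run-through ends — done with Sectional Run-through.
Brass Rehearsal starts after Chamber Soundcheck ends.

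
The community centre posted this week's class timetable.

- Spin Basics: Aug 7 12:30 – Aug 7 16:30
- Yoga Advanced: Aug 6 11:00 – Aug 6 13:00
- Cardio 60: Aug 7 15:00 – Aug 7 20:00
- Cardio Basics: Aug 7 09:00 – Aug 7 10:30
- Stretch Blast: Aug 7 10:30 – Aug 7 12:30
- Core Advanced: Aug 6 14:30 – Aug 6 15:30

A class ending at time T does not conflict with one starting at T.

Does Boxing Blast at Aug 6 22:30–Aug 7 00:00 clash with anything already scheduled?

Yoga Advanced: ends Aug 6 13:00 at or before Boxing Blast starts Aug 6 22:30 → clear.
Core Advanced: ends Aug 6 15:30 at or before Boxing Blast starts Aug 6 22:30 → clear.
Cardio Basics: starts Aug 7 09:00 at or after Boxing Blast ends Aug 7 00:00 → clear.
Stretch Blast: starts Aug 7 10:30 at or after Boxing Blast ends Aug 7 00:00 → clear.
Spin Basics: starts Aug 7 12:30 at or after Boxing Blast ends Aug 7 00:00 → clear.
Cardio 60: starts Aug 7 15:00 at or after Boxing Blast ends Aug 7 00:00 → clear.

No — it doesn't clash with anything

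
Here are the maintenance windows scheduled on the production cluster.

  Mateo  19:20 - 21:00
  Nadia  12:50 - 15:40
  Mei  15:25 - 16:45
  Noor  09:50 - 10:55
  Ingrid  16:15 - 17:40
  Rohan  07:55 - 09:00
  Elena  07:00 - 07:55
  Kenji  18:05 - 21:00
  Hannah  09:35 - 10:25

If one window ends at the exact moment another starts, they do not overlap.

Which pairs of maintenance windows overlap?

Check each pair: they overlap iff neither finishes before the other starts.
Sorted by start: Elena, Rohan, Hannah, Noor, Nadia, Mei, Ingrid, Kenji, Mateo.
Rohan starts exactly when Elena ends (back-to-back, no overlap) — done with Elena.
Hannah starts after Rohan ends — done with Rohan.
Noor starts before Hannah ends → Hannah and Noor overlap.
Nadia starts after Hannah ends — done with Hannah.
Nadia starts after Noor ends — done with Noor.
Mei starts before Nadia ends → Nadia and Mei overlap.
Ingrid starts after Nadia ends — done with Nadia.
Ingrid starts before Mei ends → Mei and Ingrid overlap.
Kenji starts after Mei ends — done with Mei.
Kenji starts after Ingrid ends — done with Ingrid.
Mateo starts before Kenji ends → Kenji and Mateo overlap.

Hannah & Noor, Ingrid & Mei, Kenji & Mateo, Mei & Nadia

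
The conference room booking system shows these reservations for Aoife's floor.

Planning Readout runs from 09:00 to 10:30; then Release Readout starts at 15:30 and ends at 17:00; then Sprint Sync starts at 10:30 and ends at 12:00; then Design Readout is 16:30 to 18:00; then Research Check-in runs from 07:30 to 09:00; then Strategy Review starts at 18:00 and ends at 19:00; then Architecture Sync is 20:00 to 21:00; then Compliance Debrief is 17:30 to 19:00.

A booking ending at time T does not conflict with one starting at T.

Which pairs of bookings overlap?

Two intervals overlap when each starts before the other ends.
Sorted by start: Research Check-in, Planning Readout, Sprint Sync, Release Readout, Design Readout, Compliance Debrief, Strategy Review, Architecture Sync.
Planning Readout starts exactly when Research Check-in ends (back-to-back, no overlap), so nothing later overlaps Research Check-in either.
Sprint Sync starts exactly when Planning Readout ends (back-to-back, no overlap), so nothing later overlaps Planning Readout either.
Release Readout starts after Sprint Sync ends, so nothing later overlaps Sprint Sync either.
Design Readout starts before Release Readout ends → Release Readout and Design Readout overlap.
Compliance Debrief starts after Release Readout ends, so nothing later overlaps Release Readout either.
Compliance Debrief starts before Design Readout ends → Design Readout and Compliance Debrief overlap.
Strategy Review starts exactly when Design Readout ends (back-to-back, no overlap), so nothing later overlaps Design Readout either.
Strategy Review starts before Compliance Debrief ends → Compliance Debrief and Strategy Review overlap.
Architecture Sync starts after Compliance Debrief ends.
Architecture Sync starts after Strategy Review ends.

Compliance Debrief & Design Readout, Compliance Debrief & Strategy Review, Design Readout & Release Readout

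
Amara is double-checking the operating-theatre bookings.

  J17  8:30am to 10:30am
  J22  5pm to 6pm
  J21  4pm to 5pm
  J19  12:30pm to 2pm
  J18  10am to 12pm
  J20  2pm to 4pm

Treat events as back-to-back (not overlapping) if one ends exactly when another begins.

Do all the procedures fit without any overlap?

No

Sorted by start: J17, J18, J19, J20, J21, J22.
J18 starts before J17 ends → J17 and J18 overlap.
That's a conflict, so the schedule is not conflict-free.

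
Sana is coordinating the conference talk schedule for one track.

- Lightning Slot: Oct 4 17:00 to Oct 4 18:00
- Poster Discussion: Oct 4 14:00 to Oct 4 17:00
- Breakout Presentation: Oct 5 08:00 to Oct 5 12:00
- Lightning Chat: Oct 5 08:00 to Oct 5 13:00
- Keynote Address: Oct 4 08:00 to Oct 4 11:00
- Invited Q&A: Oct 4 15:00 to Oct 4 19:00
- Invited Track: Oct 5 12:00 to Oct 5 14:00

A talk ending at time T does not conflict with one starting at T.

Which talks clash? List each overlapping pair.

Check each pair: they overlap iff neither finishes before the other starts.
Sorted by start: Keynote Address, Poster Discussion, Invited Q&A, Lightning Slot, Breakout Presentation, Lightning Chat, Invited Track.
Poster Discussion starts after Keynote Address ends, so Keynote Address has no further overlaps.
Invited Q&A starts before Poster Discussion ends → Poster Discussion and Invited Q&A overlap.
Lightning Slot starts exactly when Poster Discussion ends (back-to-back, no overlap), so Poster Discussion has no further overlaps.
Lightning Slot starts before Invited Q&A ends → Invited Q&A and Lightning Slot overlap.
Breakout Presentation starts after Invited Q&A ends, so Invited Q&A has no further overlaps.
Breakout Presentation starts after Lightning Slot ends, so Lightning Slot has no further overlaps.
Lightning Chat starts before Breakout Presentation ends → Breakout Presentation and Lightning Chat overlap.
Invited Track starts exactly when Breakout Presentation ends (back-to-back, no overlap).
Invited Track starts before Lightning Chat ends → Lightning Chat and Invited Track overlap.

Breakout Presentation & Lightning Chat, Invited Q&A & Lightning Slot, Invited Q&A & Poster Discussion, Invited Track & Lightning Chat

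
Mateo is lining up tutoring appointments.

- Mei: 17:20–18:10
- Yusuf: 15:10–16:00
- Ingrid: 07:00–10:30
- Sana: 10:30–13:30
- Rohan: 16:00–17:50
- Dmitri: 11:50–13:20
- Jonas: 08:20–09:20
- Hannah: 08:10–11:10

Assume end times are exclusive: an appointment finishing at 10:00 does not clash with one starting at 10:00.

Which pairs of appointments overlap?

Dmitri & Sana, Hannah & Ingrid, Hannah & Jonas, Hannah & Sana, Ingrid & Jonas, Mei & Rohan

Sorted by start: Ingrid, Hannah, Jonas, Sana, Dmitri, Yusuf, Rohan, Mei.
Hannah starts before Ingrid ends → Ingrid and Hannah overlap.
Jonas starts before Ingrid ends → Ingrid and Jonas overlap.
Sana starts exactly when Ingrid ends (back-to-back, no overlap); Ingrid is clear from here.
Jonas starts before Hannah ends → Hannah and Jonas overlap.
Sana starts before Hannah ends → Hannah and Sana overlap.
Dmitri starts after Hannah ends; Hannah is clear from here.
Sana starts after Jonas ends; Jonas is clear from here.
Dmitri starts before Sana ends → Sana and Dmitri overlap.
Yusuf starts after Sana ends; Sana is clear from here.
Yusuf starts after Dmitri ends; Dmitri is clear from here.
Rohan starts exactly when Yusuf ends (back-to-back, no overlap); Yusuf is clear from here.
Mei starts before Rohan ends → Rohan and Mei overlap.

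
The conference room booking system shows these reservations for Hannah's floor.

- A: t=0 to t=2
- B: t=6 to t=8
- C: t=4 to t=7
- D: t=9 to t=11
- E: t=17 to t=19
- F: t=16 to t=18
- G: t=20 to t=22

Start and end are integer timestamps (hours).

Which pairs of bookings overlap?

Sorted by start: A, C, B, D, F, E, G.
C starts after A ends — done with A.
B starts before C ends → C and B overlap.
D starts after C ends — done with C.
D starts after B ends — done with B.
F starts after D ends — done with D.
E starts before F ends → F and E overlap.
G starts after F ends.
G starts after E ends.

B & C, E & F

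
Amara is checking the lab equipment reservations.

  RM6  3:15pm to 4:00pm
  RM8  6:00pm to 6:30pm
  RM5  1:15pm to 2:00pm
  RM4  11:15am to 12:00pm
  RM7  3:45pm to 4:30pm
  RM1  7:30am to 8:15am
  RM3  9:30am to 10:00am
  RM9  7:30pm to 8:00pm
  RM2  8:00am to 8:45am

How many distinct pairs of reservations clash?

Sorted by start: RM1, RM2, RM3, RM4, RM5, RM6, RM7, RM8, RM9.
RM2 starts before RM1 ends → RM1 and RM2 overlap.
RM3 starts after RM1 ends; RM1 is clear from here.
RM3 starts after RM2 ends; RM2 is clear from here.
RM4 starts after RM3 ends; RM3 is clear from here.
RM5 starts after RM4 ends; RM4 is clear from here.
RM6 starts after RM5 ends; RM5 is clear from here.
RM7 starts before RM6 ends → RM6 and RM7 overlap.
RM8 starts after RM6 ends; RM6 is clear from here.
RM8 starts after RM7 ends; RM7 is clear from here.
RM9 starts after RM8 ends.
Overlapping pairs: RM1 & RM2, RM6 & RM7 — 2 in total.

2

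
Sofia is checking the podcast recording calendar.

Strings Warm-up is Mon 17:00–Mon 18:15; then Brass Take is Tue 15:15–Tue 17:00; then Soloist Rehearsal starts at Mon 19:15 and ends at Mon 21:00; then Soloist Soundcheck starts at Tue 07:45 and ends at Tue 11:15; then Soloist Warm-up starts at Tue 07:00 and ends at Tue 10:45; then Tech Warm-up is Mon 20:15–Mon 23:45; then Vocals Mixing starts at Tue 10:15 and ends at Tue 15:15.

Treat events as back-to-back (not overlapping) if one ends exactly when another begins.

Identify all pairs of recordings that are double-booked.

Sorted by start: Strings Warm-up, Soloist Rehearsal, Tech Warm-up, Soloist Warm-up, Soloist Soundcheck, Vocals Mixing, Brass Take.
Soloist Rehearsal starts after Strings Warm-up ends, so Strings Warm-up has no further overlaps.
Tech Warm-up starts before Soloist Rehearsal ends → Soloist Rehearsal and Tech Warm-up overlap.
Soloist Warm-up starts after Soloist Rehearsal ends, so Soloist Rehearsal has no further overlaps.
Soloist Warm-up starts after Tech Warm-up ends, so Tech Warm-up has no further overlaps.
Soloist Soundcheck starts before Soloist Warm-up ends → Soloist Warm-up and Soloist Soundcheck overlap.
Vocals Mixing starts before Soloist Warm-up ends → Soloist Warm-up and Vocals Mixing overlap.
Brass Take starts after Soloist Warm-up ends.
Vocals Mixing starts before Soloist Soundcheck ends → Soloist Soundcheck and Vocals Mixing overlap.
Brass Take starts after Soloist Soundcheck ends.
Brass Take starts exactly when Vocals Mixing ends (back-to-back, no overlap).

Soloist Rehearsal & Tech Warm-up, Soloist Soundcheck & Soloist Warm-up, Soloist Soundcheck & Vocals Mixing, Soloist Warm-up & Vocals Mixing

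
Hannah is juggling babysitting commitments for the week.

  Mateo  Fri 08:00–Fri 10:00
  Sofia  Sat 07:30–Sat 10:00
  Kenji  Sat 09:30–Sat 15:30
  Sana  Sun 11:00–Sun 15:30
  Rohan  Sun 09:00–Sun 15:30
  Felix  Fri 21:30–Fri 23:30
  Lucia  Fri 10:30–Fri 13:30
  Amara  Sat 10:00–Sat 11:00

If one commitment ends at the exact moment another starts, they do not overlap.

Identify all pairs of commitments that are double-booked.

Sorted by start: Mateo, Lucia, Felix, Sofia, Kenji, Amara, Rohan, Sana.
Lucia starts after Mateo ends, so Mateo has no further overlaps.
Felix starts after Lucia ends, so Lucia has no further overlaps.
Sofia starts after Felix ends, so Felix has no further overlaps.
Kenji starts before Sofia ends → Sofia and Kenji overlap.
Amara starts exactly when Sofia ends (back-to-back, no overlap), so Sofia has no further overlaps.
Amara starts before Kenji ends → Kenji and Amara overlap.
Rohan starts after Kenji ends, so Kenji has no further overlaps.
Rohan starts after Amara ends, so Amara has no further overlaps.
Sana starts before Rohan ends → Rohan and Sana overlap.

Amara & Kenji, Kenji & Sofia, Rohan & Sana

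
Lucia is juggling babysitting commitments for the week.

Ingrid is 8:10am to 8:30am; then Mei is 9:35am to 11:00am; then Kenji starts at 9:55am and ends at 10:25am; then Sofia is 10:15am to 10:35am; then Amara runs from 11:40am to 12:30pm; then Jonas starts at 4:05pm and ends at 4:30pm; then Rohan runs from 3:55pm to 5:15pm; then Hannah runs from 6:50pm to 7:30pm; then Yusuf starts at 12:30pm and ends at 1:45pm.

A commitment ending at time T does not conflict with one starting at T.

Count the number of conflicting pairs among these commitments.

4

Sorted by start: Ingrid, Mei, Kenji, Sofia, Amara, Yusuf, Rohan, Jonas, Hannah.
Mei starts after Ingrid ends; Ingrid is clear from here.
Kenji starts before Mei ends → Mei and Kenji overlap.
Sofia starts before Mei ends → Mei and Sofia overlap.
Amara starts after Mei ends; Mei is clear from here.
Sofia starts before Kenji ends → Kenji and Sofia overlap.
Amara starts after Kenji ends; Kenji is clear from here.
Amara starts after Sofia ends; Sofia is clear from here.
Yusuf starts exactly when Amara ends (back-to-back, no overlap); Amara is clear from here.
Rohan starts after Yusuf ends; Yusuf is clear from here.
Jonas starts before Rohan ends → Rohan and Jonas overlap.
Hannah starts after Rohan ends.
Hannah starts after Jonas ends.
Overlapping pairs: Jonas & Rohan, Kenji & Mei, Kenji & Sofia, Mei & Sofia — 4 in total.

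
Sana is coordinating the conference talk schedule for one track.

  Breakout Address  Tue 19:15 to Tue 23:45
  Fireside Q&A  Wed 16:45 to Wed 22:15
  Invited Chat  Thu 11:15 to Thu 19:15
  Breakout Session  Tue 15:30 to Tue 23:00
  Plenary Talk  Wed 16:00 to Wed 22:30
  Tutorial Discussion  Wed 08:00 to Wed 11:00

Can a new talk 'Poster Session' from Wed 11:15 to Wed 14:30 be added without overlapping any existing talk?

Breakout Session: ends Tue 23:00 at or before Poster Session starts Wed 11:15 → clear.
Breakout Address: ends Tue 23:45 at or before Poster Session starts Wed 11:15 → clear.
Tutorial Discussion: ends Wed 11:00 at or before Poster Session starts Wed 11:15 → clear.
Plenary Talk: starts Wed 16:00 at or after Poster Session ends Wed 14:30 → clear.
Fireside Q&A: starts Wed 16:45 at or after Poster Session ends Wed 14:30 → clear.
Invited Chat: starts Thu 11:15 at or after Poster Session ends Wed 14:30 → clear.

Yes — the slot is free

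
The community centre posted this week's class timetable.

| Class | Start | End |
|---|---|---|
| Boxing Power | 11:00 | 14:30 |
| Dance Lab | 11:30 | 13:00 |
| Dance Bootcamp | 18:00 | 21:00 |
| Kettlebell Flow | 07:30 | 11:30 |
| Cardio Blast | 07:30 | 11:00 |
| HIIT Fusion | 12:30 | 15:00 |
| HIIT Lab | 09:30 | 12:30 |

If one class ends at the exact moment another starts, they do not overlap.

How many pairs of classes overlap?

Check each pair: they overlap iff neither finishes before the other starts.
Sorted by start: Kettlebell Flow, Cardio Blast, HIIT Lab, Boxing Power, Dance Lab, HIIT Fusion, Dance Bootcamp.
Cardio Blast starts before Kettlebell Flow ends → Kettlebell Flow and Cardio Blast overlap.
HIIT Lab starts before Kettlebell Flow ends → Kettlebell Flow and HIIT Lab overlap.
Boxing Power starts before Kettlebell Flow ends → Kettlebell Flow and Boxing Power overlap.
Dance Lab starts exactly when Kettlebell Flow ends (back-to-back, no overlap); Kettlebell Flow is clear from here.
HIIT Lab starts before Cardio Blast ends → Cardio Blast and HIIT Lab overlap.
Boxing Power starts exactly when Cardio Blast ends (back-to-back, no overlap); Cardio Blast is clear from here.
Boxing Power starts before HIIT Lab ends → HIIT Lab and Boxing Power overlap.
Dance Lab starts before HIIT Lab ends → HIIT Lab and Dance Lab overlap.
HIIT Fusion starts exactly when HIIT Lab ends (back-to-back, no overlap); HIIT Lab is clear from here.
Dance Lab starts before Boxing Power ends → Boxing Power and Dance Lab overlap.
HIIT Fusion starts before Boxing Power ends → Boxing Power and HIIT Fusion overlap.
Dance Bootcamp starts after Boxing Power ends.
HIIT Fusion starts before Dance Lab ends → Dance Lab and HIIT Fusion overlap.
Dance Bootcamp starts after Dance Lab ends.
Dance Bootcamp starts after HIIT Fusion ends.
Overlapping pairs: Boxing Power & Dance Lab, Boxing Power & HIIT Fusion, Boxing Power & HIIT Lab, Boxing Power & Kettlebell Flow, Cardio Blast & HIIT Lab, Cardio Blast & Kettlebell Flow, Dance Lab & HIIT Fusion, Dance Lab & HIIT Lab, HIIT Lab & Kettlebell Flow — 9 in total.

9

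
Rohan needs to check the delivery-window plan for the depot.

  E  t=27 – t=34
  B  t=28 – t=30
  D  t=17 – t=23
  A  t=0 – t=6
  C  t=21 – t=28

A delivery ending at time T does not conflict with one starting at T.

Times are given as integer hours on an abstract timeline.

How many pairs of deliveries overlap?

Sorted by start: A, D, C, E, B.
D starts after A ends; A is clear from here.
C starts before D ends → D and C overlap.
E starts after D ends; D is clear from here.
E starts before C ends → C and E overlap.
B starts exactly when C ends (back-to-back, no overlap).
B starts before E ends → E and B overlap.
Overlapping pairs: B & E, C & D, C & E — 3 in total.

3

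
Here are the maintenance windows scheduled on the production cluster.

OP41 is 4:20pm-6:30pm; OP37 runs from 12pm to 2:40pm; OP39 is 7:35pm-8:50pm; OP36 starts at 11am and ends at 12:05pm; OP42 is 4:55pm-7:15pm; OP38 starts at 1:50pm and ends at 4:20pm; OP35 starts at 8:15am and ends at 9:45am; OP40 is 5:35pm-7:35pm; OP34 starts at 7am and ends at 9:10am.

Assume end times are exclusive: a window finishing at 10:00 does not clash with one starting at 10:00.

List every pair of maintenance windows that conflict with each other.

OP34 & OP35, OP36 & OP37, OP37 & OP38, OP40 & OP41, OP40 & OP42, OP41 & OP42

Sorted by start: OP34, OP35, OP36, OP37, OP38, OP41, OP42, OP40, OP39.
OP35 starts before OP34 ends → OP34 and OP35 overlap.
OP36 starts after OP34 ends; OP34 is clear from here.
OP36 starts after OP35 ends; OP35 is clear from here.
OP37 starts before OP36 ends → OP36 and OP37 overlap.
OP38 starts after OP36 ends; OP36 is clear from here.
OP38 starts before OP37 ends → OP37 and OP38 overlap.
OP41 starts after OP37 ends; OP37 is clear from here.
OP41 starts exactly when OP38 ends (back-to-back, no overlap); OP38 is clear from here.
OP42 starts before OP41 ends → OP41 and OP42 overlap.
OP40 starts before OP41 ends → OP41 and OP40 overlap.
OP39 starts after OP41 ends.
OP40 starts before OP42 ends → OP42 and OP40 overlap.
OP39 starts after OP42 ends.
OP39 starts exactly when OP40 ends (back-to-back, no overlap).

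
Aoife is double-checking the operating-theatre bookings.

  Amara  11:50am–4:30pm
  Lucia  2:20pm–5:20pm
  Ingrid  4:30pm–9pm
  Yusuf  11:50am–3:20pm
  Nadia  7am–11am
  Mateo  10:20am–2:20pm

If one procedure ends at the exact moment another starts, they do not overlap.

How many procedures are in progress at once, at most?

Sort all start/end points and keep a running count:
7am start Nadia → 1
10:20am start Mateo → 2
11am end Nadia → 1
11:50am start Amara → 2
11:50am start Yusuf → 3
2:20pm end Mateo → 2
2:20pm start Lucia → 3
3:20pm end Yusuf → 2
4:30pm end Amara → 1
4:30pm start Ingrid → 2
5:20pm end Lucia → 1
9pm end Ingrid → 0
Peak is 3, at 11:50am (Amara, Mateo, Yusuf).

3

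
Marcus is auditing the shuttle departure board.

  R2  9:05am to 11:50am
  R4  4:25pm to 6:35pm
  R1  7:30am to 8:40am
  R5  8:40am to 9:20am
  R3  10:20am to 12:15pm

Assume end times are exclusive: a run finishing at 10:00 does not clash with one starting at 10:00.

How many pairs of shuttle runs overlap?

Sorted by start: R1, R5, R2, R3, R4.
R5 starts exactly when R1 ends (back-to-back, no overlap), so R1 has no further overlaps.
R2 starts before R5 ends → R5 and R2 overlap.
R3 starts after R5 ends, so R5 has no further overlaps.
R3 starts before R2 ends → R2 and R3 overlap.
R4 starts after R2 ends.
R4 starts after R3 ends.
Overlapping pairs: R2 & R3, R2 & R5 — 2 in total.

2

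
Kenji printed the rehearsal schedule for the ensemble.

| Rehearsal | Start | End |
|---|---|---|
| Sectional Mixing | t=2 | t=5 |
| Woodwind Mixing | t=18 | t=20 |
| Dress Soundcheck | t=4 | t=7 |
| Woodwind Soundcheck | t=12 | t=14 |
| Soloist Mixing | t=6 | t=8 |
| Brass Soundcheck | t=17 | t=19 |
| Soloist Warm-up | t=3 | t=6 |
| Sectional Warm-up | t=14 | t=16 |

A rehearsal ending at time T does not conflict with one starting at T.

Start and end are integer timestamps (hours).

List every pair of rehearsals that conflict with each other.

Brass Soundcheck & Woodwind Mixing, Dress Soundcheck & Sectional Mixing, Dress Soundcheck & Soloist Mixing, Dress Soundcheck & Soloist Warm-up, Sectional Mixing & Soloist Warm-up

Check each pair: they overlap iff neither finishes before the other starts.
Sorted by start: Sectional Mixing, Soloist Warm-up, Dress Soundcheck, Soloist Mixing, Woodwind Soundcheck, Sectional Warm-up, Brass Soundcheck, Woodwind Mixing.
Soloist Warm-up starts before Sectional Mixing ends → Sectional Mixing and Soloist Warm-up overlap.
Dress Soundcheck starts before Sectional Mixing ends → Sectional Mixing and Dress Soundcheck overlap.
Soloist Mixing starts after Sectional Mixing ends, so Sectional Mixing has no further overlaps.
Dress Soundcheck starts before Soloist Warm-up ends → Soloist Warm-up and Dress Soundcheck overlap.
Soloist Mixing starts exactly when Soloist Warm-up ends (back-to-back, no overlap), so Soloist Warm-up has no further overlaps.
Soloist Mixing starts before Dress Soundcheck ends → Dress Soundcheck and Soloist Mixing overlap.
Woodwind Soundcheck starts after Dress Soundcheck ends, so Dress Soundcheck has no further overlaps.
Woodwind Soundcheck starts after Soloist Mixing ends, so Soloist Mixing has no further overlaps.
Sectional Warm-up starts exactly when Woodwind Soundcheck ends (back-to-back, no overlap), so Woodwind Soundcheck has no further overlaps.
Brass Soundcheck starts after Sectional Warm-up ends, so Sectional Warm-up has no further overlaps.
Woodwind Mixing starts before Brass Soundcheck ends → Brass Soundcheck and Woodwind Mixing overlap.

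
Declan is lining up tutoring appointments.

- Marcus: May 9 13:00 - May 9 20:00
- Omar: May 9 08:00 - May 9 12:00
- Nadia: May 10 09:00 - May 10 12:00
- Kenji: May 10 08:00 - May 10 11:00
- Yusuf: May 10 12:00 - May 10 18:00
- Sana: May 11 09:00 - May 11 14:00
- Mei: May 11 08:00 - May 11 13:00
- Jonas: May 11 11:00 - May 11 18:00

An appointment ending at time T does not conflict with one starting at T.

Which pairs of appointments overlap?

Jonas & Mei, Jonas & Sana, Kenji & Nadia, Mei & Sana

Check each pair: they overlap iff neither finishes before the other starts.
Sorted by start: Omar, Marcus, Kenji, Nadia, Yusuf, Mei, Sana, Jonas.
Marcus starts after Omar ends — done with Omar.
Kenji starts after Marcus ends — done with Marcus.
Nadia starts before Kenji ends → Kenji and Nadia overlap.
Yusuf starts after Kenji ends — done with Kenji.
Yusuf starts exactly when Nadia ends (back-to-back, no overlap) — done with Nadia.
Mei starts after Yusuf ends — done with Yusuf.
Sana starts before Mei ends → Mei and Sana overlap.
Jonas starts before Mei ends → Mei and Jonas overlap.
Jonas starts before Sana ends → Sana and Jonas overlap.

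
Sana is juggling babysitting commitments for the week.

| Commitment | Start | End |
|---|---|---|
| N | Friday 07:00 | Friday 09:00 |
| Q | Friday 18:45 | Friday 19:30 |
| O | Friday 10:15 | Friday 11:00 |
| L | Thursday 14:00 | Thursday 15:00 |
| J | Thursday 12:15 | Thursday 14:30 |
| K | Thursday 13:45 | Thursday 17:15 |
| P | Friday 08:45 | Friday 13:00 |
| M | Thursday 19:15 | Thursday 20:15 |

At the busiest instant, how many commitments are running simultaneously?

3

Sort all start/end points and keep a running count:
Thursday 12:15 start J → 1
Thursday 13:45 start K → 2
Thursday 14:00 start L → 3
Thursday 14:30 end J → 2
Thursday 15:00 end L → 1
Thursday 17:15 end K → 0
Thursday 19:15 start M → 1
Thursday 20:15 end M → 0
Friday 07:00 start N → 1
Friday 08:45 start P → 2
Friday 09:00 end N → 1
Friday 10:15 start O → 2
Friday 11:00 end O → 1
Friday 13:00 end P → 0
Friday 18:45 start Q → 1
Friday 19:30 end Q → 0
Peak is 3, at Thursday 14:00 (J, K, L).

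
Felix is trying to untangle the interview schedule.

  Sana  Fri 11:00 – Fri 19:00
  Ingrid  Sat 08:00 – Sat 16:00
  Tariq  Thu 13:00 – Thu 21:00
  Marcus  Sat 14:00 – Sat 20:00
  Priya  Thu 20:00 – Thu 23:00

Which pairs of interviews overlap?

Ingrid & Marcus, Priya & Tariq

Check each pair: they overlap iff neither finishes before the other starts.
Sorted by start: Tariq, Priya, Sana, Ingrid, Marcus.
Priya starts before Tariq ends → Tariq and Priya overlap.
Sana starts after Tariq ends, so Tariq has no further overlaps.
Sana starts after Priya ends, so Priya has no further overlaps.
Ingrid starts after Sana ends, so Sana has no further overlaps.
Marcus starts before Ingrid ends → Ingrid and Marcus overlap.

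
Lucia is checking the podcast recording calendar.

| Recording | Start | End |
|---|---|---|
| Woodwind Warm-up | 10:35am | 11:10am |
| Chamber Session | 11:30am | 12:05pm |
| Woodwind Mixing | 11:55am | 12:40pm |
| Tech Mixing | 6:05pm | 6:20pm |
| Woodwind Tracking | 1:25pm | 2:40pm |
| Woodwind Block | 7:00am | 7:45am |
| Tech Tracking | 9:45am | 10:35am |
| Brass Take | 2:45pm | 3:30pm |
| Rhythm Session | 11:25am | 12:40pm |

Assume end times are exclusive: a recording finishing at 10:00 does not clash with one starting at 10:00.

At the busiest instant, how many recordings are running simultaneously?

3

Sweep the timeline, counting +1 at each start and −1 at each end (ends before starts at a tie):
7:00am start Woodwind Block → 1
7:45am end Woodwind Block → 0
9:45am start Tech Tracking → 1
10:35am end Tech Tracking → 0
10:35am start Woodwind Warm-up → 1
11:10am end Woodwind Warm-up → 0
11:25am start Rhythm Session → 1
11:30am start Chamber Session → 2
11:55am start Woodwind Mixing → 3
12:05pm end Chamber Session → 2
12:40pm end Rhythm Session → 1
12:40pm end Woodwind Mixing → 0
1:25pm start Woodwind Tracking → 1
2:40pm end Woodwind Tracking → 0
2:45pm start Brass Take → 1
3:30pm end Brass Take → 0
6:05pm start Tech Mixing → 1
6:20pm end Tech Mixing → 0
Peak is 3, at 11:55am (Chamber Session, Rhythm Session, Woodwind Mixing).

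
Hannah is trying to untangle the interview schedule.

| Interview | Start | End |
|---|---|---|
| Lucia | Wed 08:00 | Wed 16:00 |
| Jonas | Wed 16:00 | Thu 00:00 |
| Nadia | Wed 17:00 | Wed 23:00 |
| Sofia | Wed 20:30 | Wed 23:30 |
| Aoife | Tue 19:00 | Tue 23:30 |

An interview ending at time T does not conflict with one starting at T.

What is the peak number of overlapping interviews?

3

Sweep the timeline, counting +1 at each start and −1 at each end (ends before starts at a tie):
Tue 19:00 start Aoife → 1
Tue 23:30 end Aoife → 0
Wed 08:00 start Lucia → 1
Wed 16:00 end Lucia → 0
Wed 16:00 start Jonas → 1
Wed 17:00 start Nadia → 2
Wed 20:30 start Sofia → 3
Wed 23:00 end Nadia → 2
Wed 23:30 end Sofia → 1
Thu 00:00 end Jonas → 0
Peak is 3, at Wed 20:30 (Jonas, Nadia, Sofia).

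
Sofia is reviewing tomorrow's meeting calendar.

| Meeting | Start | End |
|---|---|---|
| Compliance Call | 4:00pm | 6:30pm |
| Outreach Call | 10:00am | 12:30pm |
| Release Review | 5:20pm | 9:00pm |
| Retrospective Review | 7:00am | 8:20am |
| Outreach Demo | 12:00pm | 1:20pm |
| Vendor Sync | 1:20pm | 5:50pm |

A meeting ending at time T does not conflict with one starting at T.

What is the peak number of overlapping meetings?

Sweep the timeline, counting +1 at each start and −1 at each end (ends before starts at a tie):
7:00am start Retrospective Review → 1
8:20am end Retrospective Review → 0
10:00am start Outreach Call → 1
12:00pm start Outreach Demo → 2
12:30pm end Outreach Call → 1
1:20pm end Outreach Demo → 0
1:20pm start Vendor Sync → 1
4:00pm start Compliance Call → 2
5:20pm start Release Review → 3
5:50pm end Vendor Sync → 2
6:30pm end Compliance Call → 1
9:00pm end Release Review → 0
Peak is 3, at 5:20pm (Compliance Call, Release Review, Vendor Sync).

3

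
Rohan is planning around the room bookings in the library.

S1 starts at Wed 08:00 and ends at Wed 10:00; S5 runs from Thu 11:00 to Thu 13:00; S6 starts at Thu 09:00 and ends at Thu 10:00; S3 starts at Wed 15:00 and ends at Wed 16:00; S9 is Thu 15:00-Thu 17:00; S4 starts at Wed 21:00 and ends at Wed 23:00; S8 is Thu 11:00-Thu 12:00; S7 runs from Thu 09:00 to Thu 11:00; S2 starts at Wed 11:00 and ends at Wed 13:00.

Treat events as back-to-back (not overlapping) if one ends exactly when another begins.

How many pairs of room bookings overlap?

2

Sorted by start: S1, S2, S3, S4, S6, S7, S5, S8, S9.
S2 starts after S1 ends, so nothing later overlaps S1 either.
S3 starts after S2 ends, so nothing later overlaps S2 either.
S4 starts after S3 ends, so nothing later overlaps S3 either.
S6 starts after S4 ends, so nothing later overlaps S4 either.
S7 starts before S6 ends → S6 and S7 overlap.
S5 starts after S6 ends, so nothing later overlaps S6 either.
S5 starts exactly when S7 ends (back-to-back, no overlap), so nothing later overlaps S7 either.
S8 starts before S5 ends → S5 and S8 overlap.
S9 starts after S5 ends.
S9 starts after S8 ends.
Overlapping pairs: S5 & S8, S6 & S7 — 2 in total.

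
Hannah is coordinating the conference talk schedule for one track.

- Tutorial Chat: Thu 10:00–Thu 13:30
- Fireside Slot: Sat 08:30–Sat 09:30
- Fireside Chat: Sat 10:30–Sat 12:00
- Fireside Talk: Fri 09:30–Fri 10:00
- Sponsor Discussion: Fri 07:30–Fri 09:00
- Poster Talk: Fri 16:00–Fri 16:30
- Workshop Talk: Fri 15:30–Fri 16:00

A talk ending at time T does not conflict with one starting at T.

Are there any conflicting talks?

No

Sorted by start: Tutorial Chat, Sponsor Discussion, Fireside Talk, Workshop Talk, Poster Talk, Fireside Slot, Fireside Chat.
Sponsor Discussion starts after Tutorial Chat ends, so nothing later overlaps Tutorial Chat either.
Fireside Talk starts after Sponsor Discussion ends, so nothing later overlaps Sponsor Discussion either.
Workshop Talk starts after Fireside Talk ends, so nothing later overlaps Fireside Talk either.
Poster Talk starts exactly when Workshop Talk ends (back-to-back, no overlap), so nothing later overlaps Workshop Talk either.
Fireside Slot starts after Poster Talk ends, so nothing later overlaps Poster Talk either.
Fireside Chat starts after Fireside Slot ends.
Every pair is clear; the schedule has no overlaps.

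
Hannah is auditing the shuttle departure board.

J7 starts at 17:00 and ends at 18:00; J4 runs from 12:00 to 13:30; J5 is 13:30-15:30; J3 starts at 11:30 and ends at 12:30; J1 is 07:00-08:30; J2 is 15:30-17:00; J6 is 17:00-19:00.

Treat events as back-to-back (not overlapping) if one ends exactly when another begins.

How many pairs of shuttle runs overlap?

Sorted by start: J1, J3, J4, J5, J2, J6, J7.
J3 starts after J1 ends, so nothing later overlaps J1 either.
J4 starts before J3 ends → J3 and J4 overlap.
J5 starts after J3 ends, so nothing later overlaps J3 either.
J5 starts exactly when J4 ends (back-to-back, no overlap), so nothing later overlaps J4 either.
J2 starts exactly when J5 ends (back-to-back, no overlap), so nothing later overlaps J5 either.
J6 starts exactly when J2 ends (back-to-back, no overlap), so nothing later overlaps J2 either.
J7 starts before J6 ends → J6 and J7 overlap.
Overlapping pairs: J3 & J4, J6 & J7 — 2 in total.

2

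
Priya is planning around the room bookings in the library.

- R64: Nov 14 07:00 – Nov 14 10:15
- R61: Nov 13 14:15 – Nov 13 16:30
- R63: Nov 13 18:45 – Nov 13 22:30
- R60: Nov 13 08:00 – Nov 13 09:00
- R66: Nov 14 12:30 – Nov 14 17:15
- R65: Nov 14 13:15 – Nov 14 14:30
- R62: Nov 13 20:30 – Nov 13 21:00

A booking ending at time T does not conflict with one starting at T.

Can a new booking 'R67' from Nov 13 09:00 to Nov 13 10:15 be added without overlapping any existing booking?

Yes — the slot is free

R60: ends Nov 13 09:00 at or before R67 starts Nov 13 09:00 → clear.
R61: starts Nov 13 14:15 at or after R67 ends Nov 13 10:15 → clear.
R63: starts Nov 13 18:45 at or after R67 ends Nov 13 10:15 → clear.
R62: starts Nov 13 20:30 at or after R67 ends Nov 13 10:15 → clear.
R64: starts Nov 14 07:00 at or after R67 ends Nov 13 10:15 → clear.
R66: starts Nov 14 12:30 at or after R67 ends Nov 13 10:15 → clear.
R65: starts Nov 14 13:15 at or after R67 ends Nov 13 10:15 → clear.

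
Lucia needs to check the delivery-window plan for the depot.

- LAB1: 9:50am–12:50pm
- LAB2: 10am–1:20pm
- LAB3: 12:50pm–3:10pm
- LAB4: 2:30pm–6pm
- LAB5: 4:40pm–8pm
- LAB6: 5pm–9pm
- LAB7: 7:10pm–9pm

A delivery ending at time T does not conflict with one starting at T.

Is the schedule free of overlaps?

No

Sorted by start: LAB1, LAB2, LAB3, LAB4, LAB5, LAB6, LAB7.
LAB2 starts before LAB1 ends → LAB1 and LAB2 overlap.
That's a conflict, so the schedule is not conflict-free.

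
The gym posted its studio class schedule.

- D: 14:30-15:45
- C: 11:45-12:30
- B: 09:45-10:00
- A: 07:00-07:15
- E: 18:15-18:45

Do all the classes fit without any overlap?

Two intervals overlap when each starts before the other ends.
Sorted by start: A, B, C, D, E.
B starts after A ends; A is clear from here.
C starts after B ends; B is clear from here.
D starts after C ends; C is clear from here.
E starts after D ends.
Every pair is clear; the schedule has no overlaps.

Yes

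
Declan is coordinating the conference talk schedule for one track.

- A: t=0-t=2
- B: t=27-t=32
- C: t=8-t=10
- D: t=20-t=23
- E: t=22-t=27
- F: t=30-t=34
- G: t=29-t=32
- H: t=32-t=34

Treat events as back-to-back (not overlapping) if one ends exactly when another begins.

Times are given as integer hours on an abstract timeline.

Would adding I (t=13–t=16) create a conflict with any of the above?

A: ends t=2 at or before I starts t=13 → clear.
C: ends t=10 at or before I starts t=13 → clear.
D: starts t=20 at or after I ends t=16 → clear.
E: starts t=22 at or after I ends t=16 → clear.
B: starts t=27 at or after I ends t=16 → clear.
G: starts t=29 at or after I ends t=16 → clear.
F: starts t=30 at or after I ends t=16 → clear.
H: starts t=32 at or after I ends t=16 → clear.

No — it doesn't clash with anything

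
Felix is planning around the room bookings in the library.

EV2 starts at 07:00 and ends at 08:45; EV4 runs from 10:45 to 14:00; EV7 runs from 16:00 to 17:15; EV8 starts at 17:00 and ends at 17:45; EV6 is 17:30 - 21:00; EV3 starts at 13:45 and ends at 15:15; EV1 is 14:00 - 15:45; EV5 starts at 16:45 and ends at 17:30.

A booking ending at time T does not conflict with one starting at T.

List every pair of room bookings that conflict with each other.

Sorted by start: EV2, EV4, EV3, EV1, EV7, EV5, EV8, EV6.
EV4 starts after EV2 ends, so nothing later overlaps EV2 either.
EV3 starts before EV4 ends → EV4 and EV3 overlap.
EV1 starts exactly when EV4 ends (back-to-back, no overlap), so nothing later overlaps EV4 either.
EV1 starts before EV3 ends → EV3 and EV1 overlap.
EV7 starts after EV3 ends, so nothing later overlaps EV3 either.
EV7 starts after EV1 ends, so nothing later overlaps EV1 either.
EV5 starts before EV7 ends → EV7 and EV5 overlap.
EV8 starts before EV7 ends → EV7 and EV8 overlap.
EV6 starts after EV7 ends.
EV8 starts before EV5 ends → EV5 and EV8 overlap.
EV6 starts exactly when EV5 ends (back-to-back, no overlap).
EV6 starts before EV8 ends → EV8 and EV6 overlap.

EV1 & EV3, EV3 & EV4, EV5 & EV7, EV5 & EV8, EV6 & EV8, EV7 & EV8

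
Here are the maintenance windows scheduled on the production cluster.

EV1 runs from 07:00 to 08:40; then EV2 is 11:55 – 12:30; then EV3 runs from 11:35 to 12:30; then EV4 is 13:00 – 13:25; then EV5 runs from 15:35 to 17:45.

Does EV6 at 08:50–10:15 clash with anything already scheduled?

EV1: ends 08:40 at or before EV6 starts 08:50 → clear.
EV3: starts 11:35 at or after EV6 ends 10:15 → clear.
EV2: starts 11:55 at or after EV6 ends 10:15 → clear.
EV4: starts 13:00 at or after EV6 ends 10:15 → clear.
EV5: starts 15:35 at or after EV6 ends 10:15 → clear.

No — it doesn't clash with anything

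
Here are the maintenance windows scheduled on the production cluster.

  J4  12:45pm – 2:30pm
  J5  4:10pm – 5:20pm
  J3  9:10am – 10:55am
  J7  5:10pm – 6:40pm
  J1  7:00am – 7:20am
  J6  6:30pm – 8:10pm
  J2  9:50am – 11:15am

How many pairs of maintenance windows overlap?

3

Sorted by start: J1, J3, J2, J4, J5, J7, J6.
J3 starts after J1 ends, so nothing later overlaps J1 either.
J2 starts before J3 ends → J3 and J2 overlap.
J4 starts after J3 ends, so nothing later overlaps J3 either.
J4 starts after J2 ends, so nothing later overlaps J2 either.
J5 starts after J4 ends, so nothing later overlaps J4 either.
J7 starts before J5 ends → J5 and J7 overlap.
J6 starts after J5 ends.
J6 starts before J7 ends → J7 and J6 overlap.
Overlapping pairs: J2 & J3, J5 & J7, J6 & J7 — 3 in total.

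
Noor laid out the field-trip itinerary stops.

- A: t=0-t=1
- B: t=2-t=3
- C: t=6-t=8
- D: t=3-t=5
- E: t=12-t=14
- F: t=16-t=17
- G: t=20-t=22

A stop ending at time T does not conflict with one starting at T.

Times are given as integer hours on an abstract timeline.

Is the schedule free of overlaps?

Yes

Two intervals overlap when each starts before the other ends.
Sorted by start: A, B, D, C, E, F, G.
B starts after A ends, so A has no further overlaps.
D starts exactly when B ends (back-to-back, no overlap), so B has no further overlaps.
C starts after D ends, so D has no further overlaps.
E starts after C ends, so C has no further overlaps.
F starts after E ends, so E has no further overlaps.
G starts after F ends.
Every pair is clear; the schedule has no overlaps.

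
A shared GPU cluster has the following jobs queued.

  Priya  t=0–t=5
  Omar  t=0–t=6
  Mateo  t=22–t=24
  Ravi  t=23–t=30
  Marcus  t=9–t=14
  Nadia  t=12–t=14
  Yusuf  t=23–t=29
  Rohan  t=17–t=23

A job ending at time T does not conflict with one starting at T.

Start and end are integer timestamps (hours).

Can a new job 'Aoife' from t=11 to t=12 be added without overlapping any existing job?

No — it overlaps Marcus

Priya: ends t=5 at or before Aoife starts t=11 → clear.
Omar: ends t=6 at or before Aoife starts t=11 → clear.
Marcus: starts t=9 before Aoife ends t=12, and ends t=14 after Aoife starts t=11 → overlap.
Nadia: starts t=12 at or after Aoife ends t=12 → clear.
Rohan: starts t=17 at or after Aoife ends t=12 → clear.
Mateo: starts t=22 at or after Aoife ends t=12 → clear.
Yusuf: starts t=23 at or after Aoife ends t=12 → clear.
Ravi: starts t=23 at or after Aoife ends t=12 → clear.
Aoife overlaps Marcus.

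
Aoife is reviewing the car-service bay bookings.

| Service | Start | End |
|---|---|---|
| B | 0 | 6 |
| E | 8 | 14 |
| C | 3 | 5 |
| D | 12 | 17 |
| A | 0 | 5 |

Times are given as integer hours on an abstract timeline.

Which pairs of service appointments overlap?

A & B, A & C, B & C, D & E

Sorted by start: A, B, C, E, D.
B starts before A ends → A and B overlap.
C starts before A ends → A and C overlap.
E starts after A ends, so A has no further overlaps.
C starts before B ends → B and C overlap.
E starts after B ends, so B has no further overlaps.
E starts after C ends, so C has no further overlaps.
D starts before E ends → E and D overlap.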